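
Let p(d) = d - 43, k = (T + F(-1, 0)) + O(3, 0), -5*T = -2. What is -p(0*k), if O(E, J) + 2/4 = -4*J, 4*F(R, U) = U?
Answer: 43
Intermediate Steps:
T = ⅖ (T = -⅕*(-2) = ⅖ ≈ 0.40000)
F(R, U) = U/4
O(E, J) = -½ - 4*J
k = -⅒ (k = (⅖ + (¼)*0) + (-½ - 4*0) = (⅖ + 0) + (-½ + 0) = ⅖ - ½ = -⅒ ≈ -0.10000)
p(d) = -43 + d
-p(0*k) = -(-43 + 0*(-⅒)) = -(-43 + 0) = -1*(-43) = 43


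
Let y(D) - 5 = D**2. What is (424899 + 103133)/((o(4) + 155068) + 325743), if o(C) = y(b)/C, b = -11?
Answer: 1056064/961685 ≈ 1.0981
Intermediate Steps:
y(D) = 5 + D**2
o(C) = 126/C (o(C) = (5 + (-11)**2)/C = (5 + 121)/C = 126/C)
(424899 + 103133)/((o(4) + 155068) + 325743) = (424899 + 103133)/((126/4 + 155068) + 325743) = 528032/((126*(1/4) + 155068) + 325743) = 528032/((63/2 + 155068) + 325743) = 528032/(310199/2 + 325743) = 528032/(961685/2) = 528032*(2/961685) = 1056064/961685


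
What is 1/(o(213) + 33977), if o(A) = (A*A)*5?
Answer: 1/260822 ≈ 3.8340e-6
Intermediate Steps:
o(A) = 5*A² (o(A) = A²*5 = 5*A²)
1/(o(213) + 33977) = 1/(5*213² + 33977) = 1/(5*45369 + 33977) = 1/(226845 + 33977) = 1/260822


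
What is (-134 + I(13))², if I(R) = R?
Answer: 14641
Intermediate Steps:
(-134 + I(13))² = (-134 + 13)² = (-121)² = 14641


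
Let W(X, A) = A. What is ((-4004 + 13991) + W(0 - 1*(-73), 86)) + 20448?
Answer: 30521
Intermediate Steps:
((-4004 + 13991) + W(0 - 1*(-73), 86)) + 20448 = ((-4004 + 13991) + 86) + 20448 = (9987 + 86) + 20448 = 10073 + 20448 = 30521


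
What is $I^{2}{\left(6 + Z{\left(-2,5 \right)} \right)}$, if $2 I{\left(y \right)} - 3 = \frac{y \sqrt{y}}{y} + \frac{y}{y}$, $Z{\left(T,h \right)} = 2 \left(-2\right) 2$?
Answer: $\frac{\left(4 + i \sqrt{2}\right)^{2}}{4} \approx 3.5 + 2.8284 i$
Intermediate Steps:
$Z{\left(T,h \right)} = -8$ ($Z{\left(T,h \right)} = \left(-4\right) 2 = -8$)
$I{\left(y \right)} = 2 + \frac{\sqrt{y}}{2}$ ($I{\left(y \right)} = \frac{3}{2} + \frac{\frac{y \sqrt{y}}{y} + \frac{y}{y}}{2} = \frac{3}{2} + \frac{\frac{y^{\frac{3}{2}}}{y} + 1}{2} = \frac{3}{2} + \frac{\sqrt{y} + 1}{2} = \frac{3}{2} + \frac{1 + \sqrt{y}}{2} = \frac{3}{2} + \left(\frac{1}{2} + \frac{\sqrt{y}}{2}\right) = 2 + \frac{\sqrt{y}}{2}$)
$I^{2}{\left(6 + Z{\left(-2,5 \right)} \right)} = \left(2 + \frac{\sqrt{6 - 8}}{2}\right)^{2} = \left(2 + \frac{\sqrt{-2}}{2}\right)^{2} = \left(2 + \frac{i \sqrt{2}}{2}\right)^{2}$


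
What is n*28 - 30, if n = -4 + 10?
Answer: 138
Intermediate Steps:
n = 6
n*28 - 30 = 6*28 - 30 = 168 - 30 = 138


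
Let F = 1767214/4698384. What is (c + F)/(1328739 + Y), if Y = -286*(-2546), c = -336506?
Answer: -158103263909/966408255768 ≈ -0.16360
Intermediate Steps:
F = 883607/2349192 (F = 1767214*(1/4698384) = 883607/2349192 ≈ 0.37613)
Y = 728156
(c + F)/(1328739 + Y) = (-336506 + 883607/2349192)/(1328739 + 728156) = -790516319545/2349192/2056895 = -790516319545/2349192*1/2056895 = -158103263909/966408255768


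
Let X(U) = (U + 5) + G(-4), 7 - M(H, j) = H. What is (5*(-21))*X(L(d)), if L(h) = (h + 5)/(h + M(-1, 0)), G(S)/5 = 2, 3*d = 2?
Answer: -42735/26 ≈ -1643.7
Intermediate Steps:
d = 2/3 (d = (1/3)*2 = 2/3 ≈ 0.66667)
G(S) = 10 (G(S) = 5*2 = 10)
M(H, j) = 7 - H
L(h) = (5 + h)/(8 + h) (L(h) = (h + 5)/(h + (7 - 1*(-1))) = (5 + h)/(h + (7 + 1)) = (5 + h)/(h + 8) = (5 + h)/(8 + h))
X(U) = 15 + U (X(U) = (U + 5) + 10 = (5 + U) + 10 = 15 + U)
(5*(-21))*X(L(d)) = (5*(-21))*(15 + (5 + 2/3)/(8 + 2/3)) = -105*(15 + (17/3)/(26/3)) = -105*(15 + (3/26)*(17/3)) = -105*(15 + 17/26) = -105*407/26 = -42735/26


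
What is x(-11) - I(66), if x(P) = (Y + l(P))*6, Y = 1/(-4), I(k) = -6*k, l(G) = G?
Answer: 657/2 ≈ 328.50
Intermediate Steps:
Y = -¼ ≈ -0.25000
x(P) = -3/2 + 6*P (x(P) = (-¼ + P)*6 = -3/2 + 6*P)
x(-11) - I(66) = (-3/2 + 6*(-11)) - (-6)*66 = (-3/2 - 66) - 1*(-396) = -135/2 + 396 = 657/2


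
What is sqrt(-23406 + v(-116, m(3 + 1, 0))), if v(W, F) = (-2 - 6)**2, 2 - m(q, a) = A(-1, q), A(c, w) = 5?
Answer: I*sqrt(23342) ≈ 152.78*I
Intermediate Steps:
m(q, a) = -3 (m(q, a) = 2 - 1*5 = 2 - 5 = -3)
v(W, F) = 64 (v(W, F) = (-8)**2 = 64)
sqrt(-23406 + v(-116, m(3 + 1, 0))) = sqrt(-23406 + 64) = sqrt(-23342) = I*sqrt(23342)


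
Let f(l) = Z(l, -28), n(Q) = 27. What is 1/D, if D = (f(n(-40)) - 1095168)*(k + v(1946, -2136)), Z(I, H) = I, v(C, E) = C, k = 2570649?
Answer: -1/2817354260895 ≈ -3.5494e-13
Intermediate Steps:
f(l) = l
D = -2817354260895 (D = (27 - 1095168)*(2570649 + 1946) = -1095141*2572595 = -2817354260895)
1/D = 1/(-2817354260895) = -1/2817354260895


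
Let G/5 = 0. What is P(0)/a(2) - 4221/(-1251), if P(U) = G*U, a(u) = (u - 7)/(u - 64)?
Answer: 469/139 ≈ 3.3741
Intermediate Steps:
G = 0 (G = 5*0 = 0)
a(u) = (-7 + u)/(-64 + u)
P(U) = 0 (P(U) = 0*U = 0)
P(0)/a(2) - 4221/(-1251) = 0/(((-7 + 2)/(-64 + 2))) - 4221/(-1251) = 0/((-5/(-62))) - 4221*(-1/1251) = 0/((-1/62*(-5))) + 469/139 = 0/(5/62) + 469/139 = 0*(62/5) + 469/139 = 0 + 469/139 = 469/139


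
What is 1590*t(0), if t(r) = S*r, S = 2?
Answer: 0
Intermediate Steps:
t(r) = 2*r
1590*t(0) = 1590*(2*0) = 1590*0 = 0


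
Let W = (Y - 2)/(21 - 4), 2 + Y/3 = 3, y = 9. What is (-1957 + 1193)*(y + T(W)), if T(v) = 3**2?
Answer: -13752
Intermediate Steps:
Y = 3 (Y = -6 + 3*3 = -6 + 9 = 3)
W = 1/17 (W = (3 - 2)/(21 - 4) = 1/17 ≈ 0.058824)
T(v) = 9
(-1957 + 1193)*(y + T(W)) = (-1957 + 1193)*(9 + 9) = -764*18 = -13752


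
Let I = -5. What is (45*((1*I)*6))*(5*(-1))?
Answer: 6750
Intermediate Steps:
(45*((1*I)*6))*(5*(-1)) = (45*((1*(-5))*6))*(5*(-1)) = (45*(-5*6))*(-5) = (45*(-30))*(-5) = -1350*(-5) = 6750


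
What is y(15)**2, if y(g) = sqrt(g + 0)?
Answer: 15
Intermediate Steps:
y(g) = sqrt(g)
y(15)**2 = (sqrt(15))**2 = 15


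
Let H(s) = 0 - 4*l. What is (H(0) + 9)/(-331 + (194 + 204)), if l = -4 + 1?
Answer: 21/67 ≈ 0.31343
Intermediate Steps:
l = -3
H(s) = 12 (H(s) = 0 - 4*(-3) = 0 + 12 = 12)
(H(0) + 9)/(-331 + (194 + 204)) = (12 + 9)/(-331 + (194 + 204)) = 21/(-331 + 398) = 21/67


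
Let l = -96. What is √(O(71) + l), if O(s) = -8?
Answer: 2*I*√26 ≈ 10.198*I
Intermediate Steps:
√(O(71) + l) = √(-8 - 96) = √(-104) = 2*I*√26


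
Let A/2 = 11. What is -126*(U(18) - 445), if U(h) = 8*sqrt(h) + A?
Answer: 53298 - 3024*sqrt(2) ≈ 49021.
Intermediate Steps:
A = 22 (A = 2*11 = 22)
U(h) = 22 + 8*sqrt(h) (U(h) = 8*sqrt(h) + 22 = 22 + 8*sqrt(h))
-126*(U(18) - 445) = -126*((22 + 8*sqrt(18)) - 445) = -126*((22 + 8*(3*sqrt(2))) - 445) = -126*((22 + 24*sqrt(2)) - 445) = -126*(-423 + 24*sqrt(2)) = 53298 - 3024*sqrt(2)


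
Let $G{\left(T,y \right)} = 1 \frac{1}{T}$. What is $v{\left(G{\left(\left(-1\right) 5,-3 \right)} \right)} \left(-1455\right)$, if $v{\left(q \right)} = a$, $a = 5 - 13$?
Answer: $11640$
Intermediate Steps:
$G{\left(T,y \right)} = \frac{1}{T}$
$a = -8$ ($a = 5 - 13 = -8$)
$v{\left(q \right)} = -8$
$v{\left(G{\left(\left(-1\right) 5,-3 \right)} \right)} \left(-1455\right) = \left(-8\right) \left(-1455\right) = 11640$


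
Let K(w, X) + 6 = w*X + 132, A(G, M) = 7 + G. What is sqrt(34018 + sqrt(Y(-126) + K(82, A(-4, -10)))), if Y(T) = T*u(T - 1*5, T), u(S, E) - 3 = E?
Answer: sqrt(34018 + 23*sqrt(30)) ≈ 184.78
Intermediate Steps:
u(S, E) = 3 + E
Y(T) = T*(3 + T)
K(w, X) = 126 + X*w (K(w, X) = -6 + (w*X + 132) = -6 + (X*w + 132) = -6 + (132 + X*w) = 126 + X*w)
sqrt(34018 + sqrt(Y(-126) + K(82, A(-4, -10)))) = sqrt(34018 + sqrt(-126*(3 - 126) + (126 + (7 - 4)*82))) = sqrt(34018 + sqrt(-126*(-123) + (126 + 3*82))) = sqrt(34018 + sqrt(15498 + (126 + 246))) = sqrt(34018 + sqrt(15498 + 372)) = sqrt(34018 + sqrt(15870)) = sqrt(34018 + 23*sqrt(30))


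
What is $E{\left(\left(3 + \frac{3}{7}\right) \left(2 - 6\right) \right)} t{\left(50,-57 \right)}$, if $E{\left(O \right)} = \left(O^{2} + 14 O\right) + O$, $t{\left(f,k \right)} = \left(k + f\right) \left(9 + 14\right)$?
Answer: $\frac{19872}{7} \approx 2838.9$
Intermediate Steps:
$t{\left(f,k \right)} = 23 f + 23 k$ ($t{\left(f,k \right)} = \left(f + k\right) 23 = 23 f + 23 k$)
$E{\left(O \right)} = O^{2} + 15 O$
$E{\left(\left(3 + \frac{3}{7}\right) \left(2 - 6\right) \right)} t{\left(50,-57 \right)} = \left(3 + \frac{3}{7}\right) \left(2 - 6\right) \left(15 + \left(3 + \frac{3}{7}\right) \left(2 - 6\right)\right) \left(23 \cdot 50 + 23 \left(-57\right)\right) = \left(3 + 3 \cdot \frac{1}{7}\right) \left(-4\right) \left(15 + \left(3 + 3 \cdot \frac{1}{7}\right) \left(-4\right)\right) \left(1150 - 1311\right) = \left(3 + \frac{3}{7}\right) \left(-4\right) \left(15 + \left(3 + \frac{3}{7}\right) \left(-4\right)\right) \left(-161\right) = \frac{24}{7} \left(-4\right) \left(15 + \frac{24}{7} \left(-4\right)\right) \left(-161\right) = - \frac{96 \left(15 - \frac{96}{7}\right)}{7} \left(-161\right) = \left(- \frac{96}{7}\right) \frac{9}{7} \left(-161\right) = \left(- \frac{864}{49}\right) \left(-161\right) = \frac{19872}{7}$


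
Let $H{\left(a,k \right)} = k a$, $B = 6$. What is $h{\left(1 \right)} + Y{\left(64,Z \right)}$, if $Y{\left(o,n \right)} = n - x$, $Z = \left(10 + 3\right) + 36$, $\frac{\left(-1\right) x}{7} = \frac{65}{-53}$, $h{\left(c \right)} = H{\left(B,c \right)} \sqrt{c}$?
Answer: $\frac{2460}{53} \approx 46.415$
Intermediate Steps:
$H{\left(a,k \right)} = a k$
$h{\left(c \right)} = 6 c^{\frac{3}{2}}$ ($h{\left(c \right)} = 6 c \sqrt{c} = 6 c^{\frac{3}{2}}$)
$x = \frac{455}{53}$ ($x = - 7 \frac{65}{-53} = - 7 \cdot 65 \left(- \frac{1}{53}\right) = \left(-7\right) \left(- \frac{65}{53}\right) = \frac{455}{53} \approx 8.5849$)
$Z = 49$ ($Z = 13 + 36 = 49$)
$Y{\left(o,n \right)} = - \frac{455}{53} + n$ ($Y{\left(o,n \right)} = n - \frac{455}{53} = - \frac{455}{53} + n$)
$h{\left(1 \right)} + Y{\left(64,Z \right)} = 6 \cdot 1^{\frac{3}{2}} + \left(- \frac{455}{53} + 49\right) = 6 \cdot 1 + \frac{2142}{53} = 6 + \frac{2142}{53} = \frac{2460}{53}$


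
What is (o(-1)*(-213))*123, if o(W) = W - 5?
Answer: 157194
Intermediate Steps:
o(W) = -5 + W
(o(-1)*(-213))*123 = ((-5 - 1)*(-213))*123 = -6*(-213)*123 = 1278*123 = 157194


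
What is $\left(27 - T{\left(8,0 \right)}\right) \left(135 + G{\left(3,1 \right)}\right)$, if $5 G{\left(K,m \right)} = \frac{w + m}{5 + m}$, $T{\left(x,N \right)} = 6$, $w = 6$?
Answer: $\frac{28399}{10} \approx 2839.9$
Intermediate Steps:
$G{\left(K,m \right)} = \frac{6 + m}{5 \left(5 + m\right)}$ ($G{\left(K,m \right)} = \frac{\left(6 + m\right) \frac{1}{5 + m}}{5} = \frac{\frac{1}{5 + m} \left(6 + m\right)}{5} = \frac{6 + m}{5 \left(5 + m\right)}$)
$\left(27 - T{\left(8,0 \right)}\right) \left(135 + G{\left(3,1 \right)}\right) = \left(27 - 6\right) \left(135 + \frac{6 + 1}{5 \left(5 + 1\right)}\right) = \left(27 - 6\right) \left(135 + \frac{1}{5} \cdot \frac{1}{6} \cdot 7\right) = 21 \left(135 + \frac{1}{5} \cdot \frac{1}{6} \cdot 7\right) = 21 \left(135 + \frac{7}{30}\right) = 21 \cdot \frac{4057}{30} = \frac{28399}{10}$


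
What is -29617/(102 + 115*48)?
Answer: -29617/5622 ≈ -5.2681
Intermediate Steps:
-29617/(102 + 115*48) = -29617/(102 + 5520) = -29617/5622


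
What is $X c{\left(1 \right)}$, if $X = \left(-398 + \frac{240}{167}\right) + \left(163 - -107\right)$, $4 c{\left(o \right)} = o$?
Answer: $- \frac{5284}{167} \approx -31.641$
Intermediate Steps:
$c{\left(o \right)} = \frac{o}{4}$
$X = - \frac{21136}{167}$ ($X = \left(-398 + 240 \cdot \frac{1}{167}\right) + \left(163 + 107\right) = \left(-398 + \frac{240}{167}\right) + 270 = - \frac{66226}{167} + 270 = - \frac{21136}{167} \approx -126.56$)
$X c{\left(1 \right)} = - \frac{21136 \cdot \frac{1}{4} \cdot 1}{167} = \left(- \frac{21136}{167}\right) \frac{1}{4} = - \frac{5284}{167}$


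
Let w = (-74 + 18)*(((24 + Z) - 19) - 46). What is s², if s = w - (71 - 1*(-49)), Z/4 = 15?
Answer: 1401856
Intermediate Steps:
Z = 60 (Z = 4*15 = 60)
w = -1064 (w = (-74 + 18)*(((24 + 60) - 19) - 46) = -56*((84 - 19) - 46) = -56*(65 - 46) = -56*19 = -1064)
s = -1184 (s = -1064 - (71 - 1*(-49)) = -1064 - (71 + 49) = -1064 - 1*120 = -1064 - 120 = -1184)
s² = (-1184)² = 1401856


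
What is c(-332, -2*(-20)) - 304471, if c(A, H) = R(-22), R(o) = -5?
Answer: -304476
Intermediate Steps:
c(A, H) = -5
c(-332, -2*(-20)) - 304471 = -5 - 304471 = -304476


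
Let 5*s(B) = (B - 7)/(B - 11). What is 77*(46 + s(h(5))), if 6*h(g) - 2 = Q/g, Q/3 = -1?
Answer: 5735961/1615 ≈ 3551.7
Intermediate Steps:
Q = -3 (Q = 3*(-1) = -3)
h(g) = ⅓ - 1/(2*g) (h(g) = ⅓ + (-3/g)/6 = ⅓ - 1/(2*g))
s(B) = (-7 + B)/(5*(-11 + B)) (s(B) = ((B - 7)/(B - 11))/5 = ((-7 + B)/(-11 + B))/5 = (-7 + B)/(5*(-11 + B)))
77*(46 + s(h(5))) = 77*(46 + (-7 + (⅙)*(-3 + 2*5)/5)/(5*(-11 + (⅙)*(-3 + 2*5)/5))) = 77*(46 + (-7 + (⅙)*(⅕)*(-3 + 10))/(5*(-11 + (⅙)*(⅕)*(-3 + 10)))) = 77*(46 + (-7 + (⅙)*(⅕)*7)/(5*(-11 + (⅙)*(⅕)*7))) = 77*(46 + (-7 + 7/30)/(5*(-11 + 7/30))) = 77*(46 + (⅕)*(-203/30)/(-323/30)) = 77*(46 + (⅕)*(-30/323)*(-203/30)) = 77*(46 + 203/1615) = 77*(74493/1615) = 5735961/1615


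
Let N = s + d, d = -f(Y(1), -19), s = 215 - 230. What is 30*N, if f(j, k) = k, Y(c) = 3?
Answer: 120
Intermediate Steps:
s = -15
d = 19 (d = -1*(-19) = 19)
N = 4 (N = -15 + 19 = 4)
30*N = 30*4 = 120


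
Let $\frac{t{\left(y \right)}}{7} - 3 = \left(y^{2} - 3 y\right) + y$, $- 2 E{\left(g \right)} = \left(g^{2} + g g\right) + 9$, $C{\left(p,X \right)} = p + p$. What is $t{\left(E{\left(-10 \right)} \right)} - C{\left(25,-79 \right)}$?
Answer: $\frac{311503}{4} \approx 77876.0$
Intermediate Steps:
$C{\left(p,X \right)} = 2 p$
$E{\left(g \right)} = - \frac{9}{2} - g^{2}$ ($E{\left(g \right)} = - \frac{\left(g^{2} + g g\right) + 9}{2} = - \frac{\left(g^{2} + g^{2}\right) + 9}{2} = - \frac{2 g^{2} + 9}{2} = - \frac{9 + 2 g^{2}}{2} = - \frac{9}{2} - g^{2}$)
$t{\left(y \right)} = 21 - 14 y + 7 y^{2}$ ($t{\left(y \right)} = 21 + 7 \left(\left(y^{2} - 3 y\right) + y\right) = 21 + 7 \left(y^{2} - 2 y\right) = 21 + \left(- 14 y + 7 y^{2}\right) = 21 - 14 y + 7 y^{2}$)
$t{\left(E{\left(-10 \right)} \right)} - C{\left(25,-79 \right)} = \left(21 - 14 \left(- \frac{9}{2} - \left(-10\right)^{2}\right) + 7 \left(- \frac{9}{2} - \left(-10\right)^{2}\right)^{2}\right) - 2 \cdot 25 = \left(21 - 14 \left(- \frac{9}{2} - 100\right) + 7 \left(- \frac{9}{2} - 100\right)^{2}\right) - 50 = \left(21 - -1463 + 7 \left(- \frac{209}{2}\right)^{2}\right) - 50 = \left(21 + 1463 + 7 \cdot \frac{43681}{4}\right) - 50 = \left(21 + 1463 + \frac{305767}{4}\right) - 50 = \frac{311703}{4} - 50 = \frac{311503}{4}$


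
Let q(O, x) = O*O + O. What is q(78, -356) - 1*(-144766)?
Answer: 150928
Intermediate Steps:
q(O, x) = O + O² (q(O, x) = O² + O = O + O²)
q(78, -356) - 1*(-144766) = 78*(1 + 78) - 1*(-144766) = 78*79 + 144766 = 6162 + 144766 = 150928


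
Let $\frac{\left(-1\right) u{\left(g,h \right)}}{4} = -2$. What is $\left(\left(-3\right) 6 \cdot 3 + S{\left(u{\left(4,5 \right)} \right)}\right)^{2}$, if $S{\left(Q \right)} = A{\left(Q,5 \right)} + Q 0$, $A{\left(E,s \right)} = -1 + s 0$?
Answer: $3025$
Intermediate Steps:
$A{\left(E,s \right)} = -1$ ($A{\left(E,s \right)} = -1 + 0 = -1$)
$u{\left(g,h \right)} = 8$ ($u{\left(g,h \right)} = \left(-4\right) \left(-2\right) = 8$)
$S{\left(Q \right)} = -1$ ($S{\left(Q \right)} = -1 + Q 0 = -1 + 0 = -1$)
$\left(\left(-3\right) 6 \cdot 3 + S{\left(u{\left(4,5 \right)} \right)}\right)^{2} = \left(\left(-3\right) 6 \cdot 3 - 1\right)^{2} = \left(\left(-18\right) 3 - 1\right)^{2} = \left(-54 - 1\right)^{2} = \left(-55\right)^{2} = 3025$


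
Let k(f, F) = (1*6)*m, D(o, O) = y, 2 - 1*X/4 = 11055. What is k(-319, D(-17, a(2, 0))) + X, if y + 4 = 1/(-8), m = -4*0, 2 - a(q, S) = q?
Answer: -44212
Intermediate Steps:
X = -44212 (X = 8 - 4*11055 = 8 - 44220 = -44212)
a(q, S) = 2 - q
m = 0
y = -33/8 (y = -4 + 1/(-8) = -4 - ⅛ = -33/8 ≈ -4.1250)
D(o, O) = -33/8
k(f, F) = 0 (k(f, F) = (1*6)*0 = 6*0 = 0)
k(-319, D(-17, a(2, 0))) + X = 0 - 44212 = -44212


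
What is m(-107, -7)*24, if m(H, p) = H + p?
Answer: -2736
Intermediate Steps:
m(-107, -7)*24 = (-107 - 7)*24 = -114*24 = -2736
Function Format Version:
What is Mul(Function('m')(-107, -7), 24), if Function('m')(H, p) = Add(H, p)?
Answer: -2736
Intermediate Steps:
Mul(Function('m')(-107, -7), 24) = Mul(Add(-107, -7), 24) = Mul(-114, 24) = -2736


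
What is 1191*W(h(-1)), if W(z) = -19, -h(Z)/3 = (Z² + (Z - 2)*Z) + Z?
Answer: -22629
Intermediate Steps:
h(Z) = -3*Z - 3*Z² - 3*Z*(-2 + Z) (h(Z) = -3*((Z² + (Z - 2)*Z) + Z) = -3*((Z² + (-2 + Z)*Z) + Z) = -3*((Z² + Z*(-2 + Z)) + Z) = -3*(Z + Z² + Z*(-2 + Z)) = -3*Z - 3*Z² - 3*Z*(-2 + Z))
1191*W(h(-1)) = 1191*(-19) = -22629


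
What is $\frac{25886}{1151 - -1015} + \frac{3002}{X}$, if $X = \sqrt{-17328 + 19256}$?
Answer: $\frac{12943}{1083} + \frac{1501 \sqrt{482}}{482} \approx 80.32$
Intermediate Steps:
$X = 2 \sqrt{482}$ ($X = \sqrt{1928} = 2 \sqrt{482} \approx 43.909$)
$\frac{25886}{1151 - -1015} + \frac{3002}{X} = \frac{25886}{1151 - -1015} + \frac{3002}{2 \sqrt{482}} = \frac{25886}{1151 + 1015} + 3002 \frac{\sqrt{482}}{964} = \frac{25886}{2166} + \frac{1501 \sqrt{482}}{482} = 25886 \cdot \frac{1}{2166} + \frac{1501 \sqrt{482}}{482} = \frac{12943}{1083} + \frac{1501 \sqrt{482}}{482}$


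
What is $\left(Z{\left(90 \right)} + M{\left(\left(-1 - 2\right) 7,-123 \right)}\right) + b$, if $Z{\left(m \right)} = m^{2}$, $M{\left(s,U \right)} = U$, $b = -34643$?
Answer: $-26666$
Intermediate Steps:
$\left(Z{\left(90 \right)} + M{\left(\left(-1 - 2\right) 7,-123 \right)}\right) + b = \left(90^{2} - 123\right) - 34643 = \left(8100 - 123\right) - 34643 = 7977 - 34643 = -26666$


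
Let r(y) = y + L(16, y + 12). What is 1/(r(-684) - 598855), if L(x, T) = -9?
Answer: -1/599548 ≈ -1.6679e-6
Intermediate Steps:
r(y) = -9 + y (r(y) = y - 9 = -9 + y)
1/(r(-684) - 598855) = 1/((-9 - 684) - 598855) = 1/(-693 - 598855) = 1/(-599548) = -1/599548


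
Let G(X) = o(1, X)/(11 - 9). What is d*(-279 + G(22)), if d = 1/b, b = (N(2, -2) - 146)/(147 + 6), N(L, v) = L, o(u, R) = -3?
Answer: 9537/32 ≈ 298.03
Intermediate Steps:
b = -16/17 (b = (2 - 146)/(147 + 6) = -144/153 = -144*1/153 = -16/17 ≈ -0.94118)
G(X) = -3/2 (G(X) = -3/(11 - 9) = -3/2)
d = -17/16 (d = 1/(-16/17) = -17/16 ≈ -1.0625)
d*(-279 + G(22)) = -17*(-279 - 3/2)/16 = -17/16*(-561/2) = 9537/32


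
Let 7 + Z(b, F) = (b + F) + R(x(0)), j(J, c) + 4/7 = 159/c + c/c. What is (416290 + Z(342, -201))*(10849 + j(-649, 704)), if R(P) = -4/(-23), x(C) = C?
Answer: 128023702273583/28336 ≈ 4.5181e+9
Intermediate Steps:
R(P) = 4/23 (R(P) = -4*(-1/23) = 4/23)
j(J, c) = 3/7 + 159/c (j(J, c) = -4/7 + (159/c + c/c) = -4/7 + (159/c + 1) = -4/7 + (1 + 159/c) = 3/7 + 159/c)
Z(b, F) = -157/23 + F + b (Z(b, F) = -7 + ((b + F) + 4/23) = -7 + ((F + b) + 4/23) = -7 + (4/23 + F + b) = -157/23 + F + b)
(416290 + Z(342, -201))*(10849 + j(-649, 704)) = (416290 + (-157/23 - 201 + 342))*(10849 + (3/7 + 159/704)) = (416290 + 3086/23)*(10849 + (3/7 + 159*(1/704))) = 9577756*(10849 + (3/7 + 159/704))/23 = 9577756*(10849 + 3225/4928)/23 = (9577756/23)*(53467097/4928) = 128023702273583/28336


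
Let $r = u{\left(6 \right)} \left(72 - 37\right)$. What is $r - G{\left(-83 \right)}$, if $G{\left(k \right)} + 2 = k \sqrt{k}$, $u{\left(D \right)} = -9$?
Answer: $-313 + 83 i \sqrt{83} \approx -313.0 + 756.17 i$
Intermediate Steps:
$G{\left(k \right)} = -2 + k^{\frac{3}{2}}$ ($G{\left(k \right)} = -2 + k \sqrt{k} = -2 + k^{\frac{3}{2}}$)
$r = -315$ ($r = - 9 \left(72 - 37\right) = \left(-9\right) 35 = -315$)
$r - G{\left(-83 \right)} = -315 - \left(-2 + \left(-83\right)^{\frac{3}{2}}\right) = -315 - \left(-2 - 83 i \sqrt{83}\right) = -315 + \left(2 + 83 i \sqrt{83}\right) = -313 + 83 i \sqrt{83}$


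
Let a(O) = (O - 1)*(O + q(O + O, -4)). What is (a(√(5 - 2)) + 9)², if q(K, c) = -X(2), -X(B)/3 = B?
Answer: 111 + 60*√3 ≈ 214.92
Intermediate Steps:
X(B) = -3*B
q(K, c) = 6 (q(K, c) = -(-3)*2 = -1*(-6) = 6)
a(O) = (-1 + O)*(6 + O) (a(O) = (O - 1)*(O + 6) = (-1 + O)*(6 + O))
(a(√(5 - 2)) + 9)² = ((-6 + (√(5 - 2))² + 5*√(5 - 2)) + 9)² = ((-6 + (√3)² + 5*√3) + 9)² = ((-6 + 3 + 5*√3) + 9)² = ((-3 + 5*√3) + 9)² = (6 + 5*√3)²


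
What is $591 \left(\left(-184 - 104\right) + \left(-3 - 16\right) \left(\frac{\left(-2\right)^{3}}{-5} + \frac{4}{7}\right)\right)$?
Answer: $- \frac{6810684}{35} \approx -1.9459 \cdot 10^{5}$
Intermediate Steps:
$591 \left(\left(-184 - 104\right) + \left(-3 - 16\right) \left(\frac{\left(-2\right)^{3}}{-5} + \frac{4}{7}\right)\right) = 591 \left(-288 - 19 \left(\left(-8\right) \left(- \frac{1}{5}\right) + 4 \cdot \frac{1}{7}\right)\right) = 591 \left(-288 - 19 \left(\frac{8}{5} + \frac{4}{7}\right)\right) = 591 \left(-288 - \frac{1444}{35}\right) = 591 \left(- \frac{11524}{35}\right) = - \frac{6810684}{35}$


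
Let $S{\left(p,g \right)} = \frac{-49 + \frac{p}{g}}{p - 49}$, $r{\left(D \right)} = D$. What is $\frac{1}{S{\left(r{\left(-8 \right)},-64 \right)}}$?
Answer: $\frac{456}{391} \approx 1.1662$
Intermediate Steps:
$S{\left(p,g \right)} = \frac{-49 + \frac{p}{g}}{-49 + p}$
$\frac{1}{S{\left(r{\left(-8 \right)},-64 \right)}} = \frac{1}{\frac{1}{-64} \frac{1}{-49 - 8} \left(-8 - -3136\right)} = \frac{1}{\left(- \frac{1}{64}\right) \frac{1}{-57} \left(-8 + 3136\right)} = \frac{1}{\left(- \frac{1}{64}\right) \left(- \frac{1}{57}\right) 3128} = \frac{1}{\frac{391}{456}} = \frac{456}{391}$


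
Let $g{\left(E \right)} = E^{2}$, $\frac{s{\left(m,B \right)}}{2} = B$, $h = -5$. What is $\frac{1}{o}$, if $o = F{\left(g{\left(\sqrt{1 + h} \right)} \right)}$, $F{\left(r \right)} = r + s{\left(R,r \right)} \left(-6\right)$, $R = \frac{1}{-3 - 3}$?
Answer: $\frac{1}{44} \approx 0.022727$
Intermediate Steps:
$R = - \frac{1}{6}$ ($R = \frac{1}{-6} = - \frac{1}{6} \approx -0.16667$)
$s{\left(m,B \right)} = 2 B$
$F{\left(r \right)} = - 11 r$ ($F{\left(r \right)} = r + 2 r \left(-6\right) = r - 12 r = - 11 r$)
$o = 44$ ($o = - 11 \left(\sqrt{1 - 5}\right)^{2} = - 11 \left(\sqrt{-4}\right)^{2} = - 11 \left(2 i\right)^{2} = \left(-11\right) \left(-4\right) = 44$)
$\frac{1}{o} = \frac{1}{44}$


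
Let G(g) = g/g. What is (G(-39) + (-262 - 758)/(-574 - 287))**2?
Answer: 393129/82369 ≈ 4.7728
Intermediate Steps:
G(g) = 1
(G(-39) + (-262 - 758)/(-574 - 287))**2 = (1 + (-262 - 758)/(-574 - 287))**2 = (1 - 1020/(-861))**2 = (1 - 1020*(-1/861))**2 = (1 + 340/287)**2 = (627/287)**2 = 393129/82369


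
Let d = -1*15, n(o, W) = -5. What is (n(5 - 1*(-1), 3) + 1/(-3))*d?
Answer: 80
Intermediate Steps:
d = -15
(n(5 - 1*(-1), 3) + 1/(-3))*d = (-5 + 1/(-3))*(-15) = (-5 - 1/3)*(-15) = -16/3*(-15) = 80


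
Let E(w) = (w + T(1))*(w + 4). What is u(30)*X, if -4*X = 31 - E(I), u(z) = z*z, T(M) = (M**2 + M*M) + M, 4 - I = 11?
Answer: -4275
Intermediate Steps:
I = -7 (I = 4 - 1*11 = 4 - 11 = -7)
T(M) = M + 2*M**2 (T(M) = (M**2 + M**2) + M = 2*M**2 + M = M + 2*M**2)
u(z) = z**2
E(w) = (3 + w)*(4 + w) (E(w) = (w + 1*(1 + 2*1))*(w + 4) = (w + 1*(1 + 2))*(4 + w) = (w + 1*3)*(4 + w) = (w + 3)*(4 + w) = (3 + w)*(4 + w))
X = -19/4 (X = -(31 - (12 + (-7)**2 + 7*(-7)))/4 = -(31 - (12 + 49 - 49))/4 = -(31 - 1*12)/4 = -(31 - 12)/4 = -1/4*19 = -19/4 ≈ -4.7500)
u(30)*X = 30**2*(-19/4) = 900*(-19/4) = -4275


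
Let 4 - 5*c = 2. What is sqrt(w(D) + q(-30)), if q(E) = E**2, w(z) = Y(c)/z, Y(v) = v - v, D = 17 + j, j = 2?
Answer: 30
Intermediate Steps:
D = 19 (D = 17 + 2 = 19)
c = 2/5 (c = 4/5 - 1/5*2 = 4/5 - 2/5 = 2/5 ≈ 0.40000)
Y(v) = 0
w(z) = 0 (w(z) = 0/z = 0)
sqrt(w(D) + q(-30)) = sqrt(0 + (-30)**2) = sqrt(0 + 900) = sqrt(900) = 30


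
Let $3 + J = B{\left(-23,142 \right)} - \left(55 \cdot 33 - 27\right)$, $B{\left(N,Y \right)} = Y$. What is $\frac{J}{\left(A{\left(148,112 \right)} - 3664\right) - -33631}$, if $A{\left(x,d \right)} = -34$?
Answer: $- \frac{1649}{29933} \approx -0.05509$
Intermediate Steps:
$J = -1649$ ($J = -3 + \left(142 - \left(55 \cdot 33 - 27\right)\right) = -3 + \left(142 - \left(1815 - 27\right)\right) = -3 + \left(142 - 1788\right) = -3 - 1646 = -1649$)
$\frac{J}{\left(A{\left(148,112 \right)} - 3664\right) - -33631} = - \frac{1649}{\left(-34 - 3664\right) - -33631} = - \frac{1649}{\left(-34 - 3664\right) + 33631} = - \frac{1649}{-3698 + 33631} = - \frac{1649}{29933}$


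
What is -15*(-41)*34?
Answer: 20910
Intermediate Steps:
-15*(-41)*34 = 615*34 = 20910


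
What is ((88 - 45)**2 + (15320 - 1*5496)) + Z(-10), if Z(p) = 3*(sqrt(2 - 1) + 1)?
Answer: 11679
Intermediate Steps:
Z(p) = 6 (Z(p) = 3*(sqrt(1) + 1) = 3*(1 + 1) = 3*2 = 6)
((88 - 45)**2 + (15320 - 1*5496)) + Z(-10) = ((88 - 45)**2 + (15320 - 1*5496)) + 6 = (43**2 + (15320 - 5496)) + 6 = (1849 + 9824) + 6 = 11673 + 6 = 11679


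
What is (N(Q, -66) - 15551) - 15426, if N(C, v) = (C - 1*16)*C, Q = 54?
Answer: -28925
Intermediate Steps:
N(C, v) = C*(-16 + C) (N(C, v) = (C - 16)*C = (-16 + C)*C = C*(-16 + C))
(N(Q, -66) - 15551) - 15426 = (54*(-16 + 54) - 15551) - 15426 = (54*38 - 15551) - 15426 = (2052 - 15551) - 15426 = -13499 - 15426 = -28925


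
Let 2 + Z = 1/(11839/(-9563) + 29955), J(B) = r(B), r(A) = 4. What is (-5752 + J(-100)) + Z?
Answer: -1647074989937/286447826 ≈ -5750.0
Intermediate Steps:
J(B) = 4
Z = -572886089/286447826 (Z = -2 + 1/(11839/(-9563) + 29955) = -2 + 1/(11839*(-1/9563) + 29955) = -2 + 1/(-11839/9563 + 29955) = -2 + 1/(286447826/9563) = -2 + 9563/286447826 = -572886089/286447826 ≈ -2.0000)
(-5752 + J(-100)) + Z = (-5752 + 4) - 572886089/286447826 = -5748 - 572886089/286447826 = -1647074989937/286447826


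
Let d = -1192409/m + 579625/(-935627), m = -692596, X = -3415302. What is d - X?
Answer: 2213155746600621927/648011517692 ≈ 3.4153e+6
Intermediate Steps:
d = 714204098943/648011517692 (d = -1192409/(-692596) + 579625/(-935627) = -1192409*(-1/692596) + 579625*(-1/935627) = 1192409/692596 - 579625/935627 = 714204098943/648011517692 ≈ 1.1021)
d - X = 714204098943/648011517692 - 1*(-3415302) = 714204098943/648011517692 + 3415302 = 2213155746600621927/648011517692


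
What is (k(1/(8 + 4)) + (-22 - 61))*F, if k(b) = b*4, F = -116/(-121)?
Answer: -28768/363 ≈ -79.251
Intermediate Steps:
F = 116/121 (F = -116*(-1/121) = 116/121 ≈ 0.95868)
k(b) = 4*b
(k(1/(8 + 4)) + (-22 - 61))*F = (4/(8 + 4) + (-22 - 61))*(116/121) = (4/12 - 83)*(116/121) = (4*(1/12) - 83)*(116/121) = (⅓ - 83)*(116/121) = -248/3*116/121 = -28768/363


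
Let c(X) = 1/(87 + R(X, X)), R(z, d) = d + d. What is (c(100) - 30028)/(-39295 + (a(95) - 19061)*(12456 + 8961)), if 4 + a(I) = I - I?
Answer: 1723607/23439542560 ≈ 7.3534e-5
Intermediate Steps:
a(I) = -4 (a(I) = -4 + (I - I) = -4 + 0 = -4)
R(z, d) = 2*d
c(X) = 1/(87 + 2*X)
(c(100) - 30028)/(-39295 + (a(95) - 19061)*(12456 + 8961)) = (1/(87 + 2*100) - 30028)/(-39295 + (-4 - 19061)*(12456 + 8961)) = (1/(87 + 200) - 30028)/(-39295 - 19065*21417) = (1/287 - 30028)/(-39295 - 408315105) = (1/287 - 30028)/(-408354400) = -8618035/287*(-1/408354400) = 1723607/23439542560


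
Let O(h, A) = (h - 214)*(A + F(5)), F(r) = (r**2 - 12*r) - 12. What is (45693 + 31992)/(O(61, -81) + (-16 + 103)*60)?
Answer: 25895/8268 ≈ 3.1320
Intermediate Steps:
F(r) = -12 + r**2 - 12*r
O(h, A) = (-214 + h)*(-47 + A) (O(h, A) = (h - 214)*(A + (-12 + 5**2 - 12*5)) = (-214 + h)*(A + (-12 + 25 - 60)) = (-214 + h)*(A - 47) = (-214 + h)*(-47 + A))
(45693 + 31992)/(O(61, -81) + (-16 + 103)*60) = (45693 + 31992)/((10058 - 214*(-81) - 47*61 - 81*61) + (-16 + 103)*60) = 77685/((10058 + 17334 - 2867 - 4941) + 87*60) = 77685/(19584 + 5220) = 77685/24804 = 77685*(1/24804) = 25895/8268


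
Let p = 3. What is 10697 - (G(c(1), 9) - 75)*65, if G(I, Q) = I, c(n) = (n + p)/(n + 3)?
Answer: 15507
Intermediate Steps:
c(n) = 1 (c(n) = (n + 3)/(n + 3) = (3 + n)/(3 + n) = 1)
10697 - (G(c(1), 9) - 75)*65 = 10697 - (1 - 75)*65 = 10697 - (-74)*65 = 10697 - 1*(-4810) = 10697 + 4810 = 15507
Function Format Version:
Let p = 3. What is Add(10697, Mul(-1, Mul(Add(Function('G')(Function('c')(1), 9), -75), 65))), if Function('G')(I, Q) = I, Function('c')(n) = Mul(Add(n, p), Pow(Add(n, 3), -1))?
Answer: 15507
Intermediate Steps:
Function('c')(n) = 1 (Function('c')(n) = Mul(Add(n, 3), Pow(Add(n, 3), -1)) = Mul(Add(3, n), Pow(Add(3, n), -1)) = 1)
Add(10697, Mul(-1, Mul(Add(Function('G')(Function('c')(1), 9), -75), 65))) = Add(10697, Mul(-1, Mul(Add(1, -75), 65))) = Add(10697, Mul(-1, Mul(-74, 65))) = Add(10697, Mul(-1, -4810)) = Add(10697, 4810) = 15507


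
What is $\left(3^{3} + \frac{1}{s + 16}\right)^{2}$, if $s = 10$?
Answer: $\frac{494209}{676} \approx 731.08$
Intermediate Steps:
$\left(3^{3} + \frac{1}{s + 16}\right)^{2} = \left(3^{3} + \frac{1}{10 + 16}\right)^{2} = \left(27 + \frac{1}{26}\right)^{2} = \left(\frac{703}{26}\right)^{2} = \frac{494209}{676}$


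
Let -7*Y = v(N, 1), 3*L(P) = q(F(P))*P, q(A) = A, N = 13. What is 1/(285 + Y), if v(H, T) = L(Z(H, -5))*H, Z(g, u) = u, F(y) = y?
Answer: 21/5660 ≈ 0.0037102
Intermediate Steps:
L(P) = P**2/3 (L(P) = (P*P)/3 = P**2/3)
v(H, T) = 25*H/3 (v(H, T) = ((1/3)*(-5)**2)*H = ((1/3)*25)*H = 25*H/3)
Y = -325/21 (Y = -25*13/21 = -1/7*325/3 = -325/21 ≈ -15.476)
1/(285 + Y) = 1/(285 - 325/21) = 1/(5660/21) = 21/5660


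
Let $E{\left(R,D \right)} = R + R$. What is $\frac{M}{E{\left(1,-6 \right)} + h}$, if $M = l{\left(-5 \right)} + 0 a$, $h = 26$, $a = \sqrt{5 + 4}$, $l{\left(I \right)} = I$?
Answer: $- \frac{5}{28} \approx -0.17857$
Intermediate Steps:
$a = 3$ ($a = \sqrt{9} = 3$)
$E{\left(R,D \right)} = 2 R$
$M = -5$ ($M = -5 + 0 \cdot 3 = -5 + 0 = -5$)
$\frac{M}{E{\left(1,-6 \right)} + h} = - \frac{5}{2 \cdot 1 + 26} = - \frac{5}{2 + 26} = - \frac{5}{28}$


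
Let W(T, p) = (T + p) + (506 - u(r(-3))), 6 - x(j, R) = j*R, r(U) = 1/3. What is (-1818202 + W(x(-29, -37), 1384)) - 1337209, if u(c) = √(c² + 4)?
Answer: -3154588 - √37/3 ≈ -3.1546e+6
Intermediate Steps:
r(U) = ⅓
u(c) = √(4 + c²)
x(j, R) = 6 - R*j (x(j, R) = 6 - j*R = 6 - R*j)
W(T, p) = 506 + T + p - √37/3 (W(T, p) = (T + p) + (506 - √(4 + (⅓)²)) = (T + p) + (506 - √(4 + ⅑)) = (T + p) + (506 - √(37/9)) = (T + p) + (506 - √37/3) = 506 + T + p - √37/3)
(-1818202 + W(x(-29, -37), 1384)) - 1337209 = (-1818202 + (506 + (6 - 1*(-37)*(-29)) + 1384 - √37/3)) - 1337209 = (-1818202 + (506 + (6 - 1073) + 1384 - √37/3)) - 1337209 = (-1818202 + (506 - 1067 + 1384 - √37/3)) - 1337209 = (-1818202 + (823 - √37/3)) - 1337209 = (-1817379 - √37/3) - 1337209 = -3154588 - √37/3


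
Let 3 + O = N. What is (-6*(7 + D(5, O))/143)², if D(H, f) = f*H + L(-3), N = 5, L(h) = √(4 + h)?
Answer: 11664/20449 ≈ 0.57039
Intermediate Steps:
O = 2 (O = -3 + 5 = 2)
D(H, f) = 1 + H*f (D(H, f) = f*H + √(4 - 3) = H*f + √1 = H*f + 1 = 1 + H*f)
(-6*(7 + D(5, O))/143)² = (-6*(7 + (1 + 5*2))/143)² = (-6*(7 + (1 + 10))*(1/143))² = (-6*(7 + 11)*(1/143))² = (-6*18*(1/143))² = (-108*1/143)² = (-108/143)² = 11664/20449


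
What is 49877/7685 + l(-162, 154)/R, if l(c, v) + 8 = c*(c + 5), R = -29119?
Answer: 1256969553/223779515 ≈ 5.6170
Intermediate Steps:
l(c, v) = -8 + c*(5 + c) (l(c, v) = -8 + c*(c + 5) = -8 + c*(5 + c))
49877/7685 + l(-162, 154)/R = 49877/7685 + (-8 + (-162)² + 5*(-162))/(-29119) = 49877*(1/7685) + (-8 + 26244 - 810)*(-1/29119) = 49877/7685 + 25426*(-1/29119) = 49877/7685 - 25426/29119 = 1256969553/223779515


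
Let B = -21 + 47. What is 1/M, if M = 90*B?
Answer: 1/2340 ≈ 0.00042735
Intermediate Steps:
B = 26
M = 2340 (M = 90*26 = 2340)
1/M = 1/2340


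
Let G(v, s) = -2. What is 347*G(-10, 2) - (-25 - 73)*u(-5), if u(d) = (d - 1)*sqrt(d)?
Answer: -694 - 588*I*sqrt(5) ≈ -694.0 - 1314.8*I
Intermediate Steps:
u(d) = sqrt(d)*(-1 + d) (u(d) = (-1 + d)*sqrt(d) = sqrt(d)*(-1 + d))
347*G(-10, 2) - (-25 - 73)*u(-5) = 347*(-2) - (-25 - 73)*sqrt(-5)*(-1 - 5) = -694 - (-98)*(I*sqrt(5))*(-6) = -694 - (-98)*(-6*I*sqrt(5)) = -694 - 588*I*sqrt(5)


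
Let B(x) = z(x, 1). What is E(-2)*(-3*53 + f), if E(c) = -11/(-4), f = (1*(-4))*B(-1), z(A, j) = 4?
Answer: -1925/4 ≈ -481.25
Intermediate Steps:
B(x) = 4
f = -16 (f = (1*(-4))*4 = -4*4 = -16)
E(c) = 11/4 (E(c) = -11*(-1/4) = 11/4)
E(-2)*(-3*53 + f) = 11*(-3*53 - 16)/4 = 11*(-159 - 16)/4 = (11/4)*(-175) = -1925/4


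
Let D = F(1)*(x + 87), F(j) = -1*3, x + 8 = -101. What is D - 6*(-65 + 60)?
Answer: 96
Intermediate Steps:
x = -109 (x = -8 - 101 = -109)
F(j) = -3
D = 66 (D = -3*(-109 + 87) = -3*(-22) = 66)
D - 6*(-65 + 60) = 66 - 6*(-65 + 60) = 66 - 6*(-5) = 66 + 30 = 96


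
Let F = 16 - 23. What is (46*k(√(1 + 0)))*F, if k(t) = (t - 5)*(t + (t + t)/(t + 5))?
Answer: 5152/3 ≈ 1717.3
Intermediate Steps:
k(t) = (-5 + t)*(t + 2*t/(5 + t)) (k(t) = (-5 + t)*(t + (2*t)/(5 + t)) = (-5 + t)*(t + 2*t/(5 + t)))
F = -7
(46*k(√(1 + 0)))*F = (46*(√(1 + 0)*(-35 + (√(1 + 0))² + 2*√(1 + 0))/(5 + √(1 + 0))))*(-7) = (46*(√1*(-35 + (√1)² + 2*√1)/(5 + √1)))*(-7) = (46*(1*(-35 + 1² + 2*1)/(5 + 1)))*(-7) = (46*(1*(-35 + 1 + 2)/6))*(-7) = (46*(1*(⅙)*(-32)))*(-7) = (46*(-16/3))*(-7) = -736/3*(-7) = 5152/3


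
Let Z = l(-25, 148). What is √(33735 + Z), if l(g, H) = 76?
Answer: √33811 ≈ 183.88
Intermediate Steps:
Z = 76
√(33735 + Z) = √(33735 + 76) = √33811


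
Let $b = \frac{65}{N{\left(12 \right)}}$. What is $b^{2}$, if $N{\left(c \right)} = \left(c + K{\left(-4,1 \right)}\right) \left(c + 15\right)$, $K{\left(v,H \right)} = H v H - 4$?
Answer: $\frac{4225}{11664} \approx 0.36223$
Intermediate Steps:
$K{\left(v,H \right)} = -4 + v H^{2}$ ($K{\left(v,H \right)} = v H^{2} - 4 = -4 + v H^{2}$)
$N{\left(c \right)} = \left(-8 + c\right) \left(15 + c\right)$ ($N{\left(c \right)} = \left(c - \left(4 + 4 \cdot 1^{2}\right)\right) \left(c + 15\right) = \left(c - 8\right) \left(15 + c\right) = \left(-8 + c\right) \left(15 + c\right)$)
$b = \frac{65}{108}$ ($b = \frac{65}{-120 + 12^{2} + 7 \cdot 12} = \frac{65}{-120 + 144 + 84} = \frac{65}{108} \approx 0.60185$)
$b^{2} = \left(\frac{65}{108}\right)^{2} = \frac{4225}{11664}$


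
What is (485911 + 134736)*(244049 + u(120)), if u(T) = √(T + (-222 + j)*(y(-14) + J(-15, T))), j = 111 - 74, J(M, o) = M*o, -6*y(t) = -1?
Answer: 151468279703 + 620647*√11991210/6 ≈ 1.5183e+11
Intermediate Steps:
y(t) = ⅙ (y(t) = -⅙*(-1) = ⅙)
j = 37
u(T) = √(-185/6 + 2776*T) (u(T) = √(T + (-222 + 37)*(⅙ - 15*T)) = √(T - 185*(⅙ - 15*T)) = √(T + (-185/6 + 2775*T)) = √(-185/6 + 2776*T))
(485911 + 134736)*(244049 + u(120)) = (485911 + 134736)*(244049 + √(-1110 + 99936*120)/6) = 620647*(244049 + √(-1110 + 11992320)/6) = 620647*(244049 + √11991210/6) = 151468279703 + 620647*√11991210/6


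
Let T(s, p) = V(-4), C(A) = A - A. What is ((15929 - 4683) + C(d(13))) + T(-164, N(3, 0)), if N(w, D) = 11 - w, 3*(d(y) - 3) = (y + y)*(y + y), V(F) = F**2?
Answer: 11262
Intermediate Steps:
d(y) = 3 + 4*y**2/3 (d(y) = 3 + ((y + y)*(y + y))/3 = 3 + ((2*y)*(2*y))/3 = 3 + (4*y**2)/3 = 3 + 4*y**2/3)
C(A) = 0
T(s, p) = 16 (T(s, p) = (-4)**2 = 16)
((15929 - 4683) + C(d(13))) + T(-164, N(3, 0)) = ((15929 - 4683) + 0) + 16 = (11246 + 0) + 16 = 11246 + 16 = 11262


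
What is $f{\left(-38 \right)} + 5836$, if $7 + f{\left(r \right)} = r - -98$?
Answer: $5889$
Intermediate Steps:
$f{\left(r \right)} = 91 + r$ ($f{\left(r \right)} = -7 + \left(r - -98\right) = -7 + \left(r + 98\right) = -7 + \left(98 + r\right) = 91 + r$)
$f{\left(-38 \right)} + 5836 = \left(91 - 38\right) + 5836 = 53 + 5836 = 5889$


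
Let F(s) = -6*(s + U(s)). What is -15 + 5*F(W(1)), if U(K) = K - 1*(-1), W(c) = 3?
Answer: -225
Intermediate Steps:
U(K) = 1 + K (U(K) = K + 1 = 1 + K)
F(s) = -6 - 12*s (F(s) = -6*(s + (1 + s)) = -6*(1 + 2*s) = -6 - 12*s)
-15 + 5*F(W(1)) = -15 + 5*(-6 - 12*3) = -15 + 5*(-6 - 36) = -15 + 5*(-42) = -15 - 210 = -225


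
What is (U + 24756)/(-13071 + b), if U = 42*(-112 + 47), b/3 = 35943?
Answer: 3671/15793 ≈ 0.23244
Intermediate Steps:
b = 107829 (b = 3*35943 = 107829)
U = -2730 (U = 42*(-65) = -2730)
(U + 24756)/(-13071 + b) = (-2730 + 24756)/(-13071 + 107829) = 22026/94758 = 22026*(1/94758) = 3671/15793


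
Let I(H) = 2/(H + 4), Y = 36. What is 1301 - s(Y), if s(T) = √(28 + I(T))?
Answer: 1301 - √2805/10 ≈ 1295.7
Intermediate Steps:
I(H) = 2/(4 + H)
s(T) = √(28 + 2/(4 + T))
1301 - s(Y) = 1301 - √(28 + 2/(4 + 36)) = 1301 - √(28 + 2/40) = 1301 - √(28 + 2*(1/40)) = 1301 - √(28 + 1/20) = 1301 - √(561/20) = 1301 - √2805/10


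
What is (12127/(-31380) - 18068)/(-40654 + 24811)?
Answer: 566985967/497153340 ≈ 1.1405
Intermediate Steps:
(12127/(-31380) - 18068)/(-40654 + 24811) = (12127*(-1/31380) - 18068)/(-15843) = (-12127/31380 - 18068)*(-1/15843) = -566985967/31380*(-1/15843) = 566985967/497153340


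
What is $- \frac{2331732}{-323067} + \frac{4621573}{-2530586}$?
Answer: $\frac{1469190210187}{272516275754} \approx 5.3912$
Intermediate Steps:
$- \frac{2331732}{-323067} + \frac{4621573}{-2530586} = \left(-2331732\right) \left(- \frac{1}{323067}\right) + 4621573 \left(- \frac{1}{2530586}\right) = \frac{777244}{107689} - \frac{4621573}{2530586} = \frac{1469190210187}{272516275754}$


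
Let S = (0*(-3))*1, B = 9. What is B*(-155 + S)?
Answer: -1395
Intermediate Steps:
S = 0 (S = 0*1 = 0)
B*(-155 + S) = 9*(-155 + 0) = 9*(-155) = -1395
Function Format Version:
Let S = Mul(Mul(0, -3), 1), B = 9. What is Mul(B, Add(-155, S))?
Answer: -1395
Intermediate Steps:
S = 0 (S = Mul(0, 1) = 0)
Mul(B, Add(-155, S)) = Mul(9, Add(-155, 0)) = Mul(9, -155) = -1395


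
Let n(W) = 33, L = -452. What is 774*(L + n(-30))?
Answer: -324306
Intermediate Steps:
774*(L + n(-30)) = 774*(-452 + 33) = 774*(-419) = -324306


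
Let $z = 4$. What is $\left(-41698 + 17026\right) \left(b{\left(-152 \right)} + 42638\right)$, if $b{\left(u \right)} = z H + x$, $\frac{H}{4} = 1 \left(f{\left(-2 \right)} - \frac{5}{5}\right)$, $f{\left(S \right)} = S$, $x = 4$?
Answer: $-1050879168$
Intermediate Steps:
$H = -12$ ($H = 4 \cdot 1 \left(-2 - \frac{5}{5}\right) = 4 \cdot 1 \left(-2 - 1\right) = 4 \cdot 1 \left(-3\right) = 4 \left(-3\right) = -12$)
$b{\left(u \right)} = -44$ ($b{\left(u \right)} = 4 \left(-12\right) + 4 = -48 + 4 = -44$)
$\left(-41698 + 17026\right) \left(b{\left(-152 \right)} + 42638\right) = \left(-41698 + 17026\right) \left(-44 + 42638\right) = \left(-24672\right) 42594 = -1050879168$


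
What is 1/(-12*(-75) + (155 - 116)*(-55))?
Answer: -1/1245 ≈ -0.00080321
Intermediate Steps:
1/(-12*(-75) + (155 - 116)*(-55)) = 1/(900 + 39*(-55)) = 1/(900 - 2145) = 1/(-1245) = -1/1245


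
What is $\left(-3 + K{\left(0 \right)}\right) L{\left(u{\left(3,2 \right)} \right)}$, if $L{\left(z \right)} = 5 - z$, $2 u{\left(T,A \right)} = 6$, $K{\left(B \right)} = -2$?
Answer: $-10$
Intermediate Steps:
$u{\left(T,A \right)} = 3$ ($u{\left(T,A \right)} = \frac{1}{2} \cdot 6 = 3$)
$\left(-3 + K{\left(0 \right)}\right) L{\left(u{\left(3,2 \right)} \right)} = \left(-3 - 2\right) \left(5 - 3\right) = - 5 \left(5 - 3\right) = \left(-5\right) 2 = -10$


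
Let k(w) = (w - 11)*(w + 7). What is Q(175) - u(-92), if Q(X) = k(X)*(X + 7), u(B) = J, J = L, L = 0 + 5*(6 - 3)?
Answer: 5432321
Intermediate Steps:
k(w) = (-11 + w)*(7 + w)
L = 15 (L = 0 + 5*3 = 0 + 15 = 15)
J = 15
u(B) = 15
Q(X) = (7 + X)*(-77 + X**2 - 4*X) (Q(X) = (-77 + X**2 - 4*X)*(X + 7) = (-77 + X**2 - 4*X)*(7 + X) = (7 + X)*(-77 + X**2 - 4*X))
Q(175) - u(-92) = -(7 + 175)*(77 - 1*175**2 + 4*175) - 1*15 = -1*182*(77 - 1*30625 + 700) - 15 = -1*182*(77 - 30625 + 700) - 15 = -1*182*(-29848) - 15 = 5432336 - 15 = 5432321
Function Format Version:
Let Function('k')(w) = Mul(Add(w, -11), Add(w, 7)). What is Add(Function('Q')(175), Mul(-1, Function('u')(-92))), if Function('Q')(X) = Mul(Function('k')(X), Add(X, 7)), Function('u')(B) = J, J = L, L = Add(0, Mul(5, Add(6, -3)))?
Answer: 5432321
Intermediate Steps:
Function('k')(w) = Mul(Add(-11, w), Add(7, w))
L = 15 (L = Add(0, Mul(5, 3)) = Add(0, 15) = 15)
J = 15
Function('u')(B) = 15
Function('Q')(X) = Mul(Add(7, X), Add(-77, Pow(X, 2), Mul(-4, X))) (Function('Q')(X) = Mul(Add(-77, Pow(X, 2), Mul(-4, X)), Add(X, 7)) = Mul(Add(-77, Pow(X, 2), Mul(-4, X)), Add(7, X)) = Mul(Add(7, X), Add(-77, Pow(X, 2), Mul(-4, X))))
Add(Function('Q')(175), Mul(-1, Function('u')(-92))) = Add(Mul(-1, Add(7, 175), Add(77, Mul(-1, Pow(175, 2)), Mul(4, 175))), Mul(-1, 15)) = Add(Mul(-1, 182, Add(77, Mul(-1, 30625), 700)), -15) = Add(Mul(-1, 182, Add(77, -30625, 700)), -15) = Add(Mul(-1, 182, -29848), -15) = Add(5432336, -15) = 5432321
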